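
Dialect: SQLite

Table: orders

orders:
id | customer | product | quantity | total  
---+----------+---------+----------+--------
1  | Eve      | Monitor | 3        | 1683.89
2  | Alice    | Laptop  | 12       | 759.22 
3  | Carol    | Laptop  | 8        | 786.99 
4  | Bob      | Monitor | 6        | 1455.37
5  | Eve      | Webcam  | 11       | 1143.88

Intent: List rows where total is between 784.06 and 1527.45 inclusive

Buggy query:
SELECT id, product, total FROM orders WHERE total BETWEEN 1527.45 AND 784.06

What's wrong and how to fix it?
Bug: BETWEEN expects the lower bound first; with 1527.45 AND 784.06 the range is empty

Fix: Swap the bounds so the smaller value comes first

Corrected query:
SELECT id, product, total FROM orders WHERE total BETWEEN 784.06 AND 1527.45

Result:
id | product | total  
---+---------+--------
3  | Laptop  | 786.99 
4  | Monitor | 1455.37
5  | Webcam  | 1143.88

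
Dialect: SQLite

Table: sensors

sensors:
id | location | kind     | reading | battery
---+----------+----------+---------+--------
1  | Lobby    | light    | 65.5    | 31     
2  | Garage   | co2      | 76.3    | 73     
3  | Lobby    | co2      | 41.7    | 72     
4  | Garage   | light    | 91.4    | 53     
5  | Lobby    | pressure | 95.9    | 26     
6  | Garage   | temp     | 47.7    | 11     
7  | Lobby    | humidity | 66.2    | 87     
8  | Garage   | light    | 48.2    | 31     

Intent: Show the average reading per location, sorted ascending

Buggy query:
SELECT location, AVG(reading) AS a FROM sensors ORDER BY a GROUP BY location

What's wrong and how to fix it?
Bug: GROUP BY must precede ORDER BY

Fix: Move ORDER BY to the end, after GROUP BY

Corrected query:
SELECT location, AVG(reading) AS a FROM sensors GROUP BY location ORDER BY a

Result:
location | a     
---------+-------
Garage   | 65.9  
Lobby    | 67.325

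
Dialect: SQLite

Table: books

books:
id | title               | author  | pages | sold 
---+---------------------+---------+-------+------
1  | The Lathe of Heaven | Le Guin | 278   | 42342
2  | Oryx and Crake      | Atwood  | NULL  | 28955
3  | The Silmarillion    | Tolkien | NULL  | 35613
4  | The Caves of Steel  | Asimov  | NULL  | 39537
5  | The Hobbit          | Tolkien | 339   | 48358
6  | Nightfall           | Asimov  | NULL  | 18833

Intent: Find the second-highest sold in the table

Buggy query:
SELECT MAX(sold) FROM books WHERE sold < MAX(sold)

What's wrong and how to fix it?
Bug: MAX(sold) on the right of the comparison is an aggregate-in-WHERE error

Fix: Compute the overall MAX in a subquery, then take MAX of rows below it

Corrected query:
SELECT MAX(sold) FROM books WHERE sold < (SELECT MAX(sold) FROM books)

Result:
MAX(sold)
---------
42342    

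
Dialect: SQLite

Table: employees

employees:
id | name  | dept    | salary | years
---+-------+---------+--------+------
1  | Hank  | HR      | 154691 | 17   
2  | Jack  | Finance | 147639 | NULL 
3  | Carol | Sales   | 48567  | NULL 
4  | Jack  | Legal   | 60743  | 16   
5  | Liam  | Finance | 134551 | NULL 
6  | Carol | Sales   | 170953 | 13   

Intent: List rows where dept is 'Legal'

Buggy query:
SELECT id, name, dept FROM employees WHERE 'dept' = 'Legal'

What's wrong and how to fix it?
Bug: 'dept' in single quotes is a string literal, not the column; the comparison is literal-vs-literal and never true

Fix: Reference the column as dept without single quotes

Corrected query:
SELECT id, name, dept FROM employees WHERE dept = 'Legal'

Result:
id | name | dept 
---+------+------
4  | Jack | Legal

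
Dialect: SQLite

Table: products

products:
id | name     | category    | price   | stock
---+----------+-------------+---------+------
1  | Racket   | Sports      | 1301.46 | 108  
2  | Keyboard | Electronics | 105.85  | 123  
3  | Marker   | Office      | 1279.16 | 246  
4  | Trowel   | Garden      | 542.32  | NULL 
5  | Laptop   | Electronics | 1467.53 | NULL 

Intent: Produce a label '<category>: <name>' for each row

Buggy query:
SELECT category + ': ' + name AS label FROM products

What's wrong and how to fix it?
Bug: SQLite uses || for string concatenation; + coerces text to numbers (yielding 0)

Fix: Use the || operator for string concatenation

Corrected query:
SELECT category || ': ' || name AS label FROM products

Result:
label                
---------------------
Sports: Racket       
Electronics: Keyboard
Office: Marker       
Garden: Trowel       
Electronics: Laptop  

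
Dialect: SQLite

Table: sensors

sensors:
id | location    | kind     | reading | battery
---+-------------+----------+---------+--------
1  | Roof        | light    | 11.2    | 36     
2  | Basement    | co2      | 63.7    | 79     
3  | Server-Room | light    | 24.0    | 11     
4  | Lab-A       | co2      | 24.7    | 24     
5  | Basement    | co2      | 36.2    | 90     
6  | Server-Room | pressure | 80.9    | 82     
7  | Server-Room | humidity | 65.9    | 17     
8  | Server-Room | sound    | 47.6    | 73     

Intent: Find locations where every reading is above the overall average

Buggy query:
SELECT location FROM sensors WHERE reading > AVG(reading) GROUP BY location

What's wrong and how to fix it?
Bug: WHERE evaluates per row before aggregation, so AVG() is unavailable

Fix: Use a subquery for AVG and a HAVING MIN(...) filter so the condition holds for every row in the group

Corrected query:
SELECT location FROM sensors GROUP BY location HAVING MIN(reading) > (SELECT AVG(reading) FROM sensors)

Result:
(no rows)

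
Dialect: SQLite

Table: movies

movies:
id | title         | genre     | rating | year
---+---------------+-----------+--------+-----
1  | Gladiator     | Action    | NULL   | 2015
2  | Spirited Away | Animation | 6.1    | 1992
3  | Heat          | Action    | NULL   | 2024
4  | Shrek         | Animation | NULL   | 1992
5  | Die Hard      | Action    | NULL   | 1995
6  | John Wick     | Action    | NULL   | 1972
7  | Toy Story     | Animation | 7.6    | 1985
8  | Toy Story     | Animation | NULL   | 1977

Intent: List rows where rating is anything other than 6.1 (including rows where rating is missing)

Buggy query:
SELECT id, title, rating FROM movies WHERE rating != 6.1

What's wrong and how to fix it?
Bug: Inequality against NULL is unknown, not true; rows with NULL are dropped

Fix: Handle NULL separately with IS NULL alongside the inequality

Corrected query:
SELECT id, title, rating FROM movies WHERE rating != 6.1 OR rating IS NULL

Result:
id | title     | rating
---+-----------+-------
1  | Gladiator | NULL  
3  | Heat      | NULL  
4  | Shrek     | NULL  
5  | Die Hard  | NULL  
6  | John Wick | NULL  
7  | Toy Story | 7.6   
8  | Toy Story | NULL  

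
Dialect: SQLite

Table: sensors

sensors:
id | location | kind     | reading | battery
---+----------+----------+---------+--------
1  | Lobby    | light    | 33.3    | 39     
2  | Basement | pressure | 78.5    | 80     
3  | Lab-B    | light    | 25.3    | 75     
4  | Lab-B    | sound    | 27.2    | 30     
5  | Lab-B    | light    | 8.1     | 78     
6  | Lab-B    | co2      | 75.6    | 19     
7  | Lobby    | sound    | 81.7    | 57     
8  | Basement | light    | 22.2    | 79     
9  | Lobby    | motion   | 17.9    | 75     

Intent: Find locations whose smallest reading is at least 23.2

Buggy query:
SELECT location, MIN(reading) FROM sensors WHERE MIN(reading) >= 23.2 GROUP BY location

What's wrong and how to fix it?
Bug: Aggregates like MIN are computed per group after WHERE runs

Fix: Replace WHERE with HAVING after the GROUP BY

Corrected query:
SELECT location, MIN(reading) FROM sensors GROUP BY location HAVING MIN(reading) >= 23.2

Result:
(no rows)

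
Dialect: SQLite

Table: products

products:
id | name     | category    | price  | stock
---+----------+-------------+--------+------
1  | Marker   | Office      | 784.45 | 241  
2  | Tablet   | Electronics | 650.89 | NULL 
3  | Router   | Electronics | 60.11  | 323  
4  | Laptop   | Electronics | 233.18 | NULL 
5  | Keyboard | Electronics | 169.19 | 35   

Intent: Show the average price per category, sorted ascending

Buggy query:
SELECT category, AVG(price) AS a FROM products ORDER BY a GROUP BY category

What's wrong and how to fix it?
Bug: ORDER BY appears before GROUP BY; SQL clause order requires GROUP BY first

Fix: Move ORDER BY to the end, after GROUP BY

Corrected query:
SELECT category, AVG(price) AS a FROM products GROUP BY category ORDER BY a

Result:
category    | a       
------------+---------
Electronics | 278.3425
Office      | 784.45  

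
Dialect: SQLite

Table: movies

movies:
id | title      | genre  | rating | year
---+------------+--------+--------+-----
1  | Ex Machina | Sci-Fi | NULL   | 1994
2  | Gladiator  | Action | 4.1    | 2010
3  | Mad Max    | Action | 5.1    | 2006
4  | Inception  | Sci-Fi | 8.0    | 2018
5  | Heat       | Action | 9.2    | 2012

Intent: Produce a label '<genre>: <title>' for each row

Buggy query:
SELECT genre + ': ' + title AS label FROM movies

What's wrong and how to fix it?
Bug: '+' is numeric addition; on text columns SQLite converts them to 0 instead of concatenating

Fix: Replace + with || to concatenate text

Corrected query:
SELECT genre || ': ' || title AS label FROM movies

Result:
label             
------------------
Sci-Fi: Ex Machina
Action: Gladiator 
Action: Mad Max   
Sci-Fi: Inception 
Action: Heat      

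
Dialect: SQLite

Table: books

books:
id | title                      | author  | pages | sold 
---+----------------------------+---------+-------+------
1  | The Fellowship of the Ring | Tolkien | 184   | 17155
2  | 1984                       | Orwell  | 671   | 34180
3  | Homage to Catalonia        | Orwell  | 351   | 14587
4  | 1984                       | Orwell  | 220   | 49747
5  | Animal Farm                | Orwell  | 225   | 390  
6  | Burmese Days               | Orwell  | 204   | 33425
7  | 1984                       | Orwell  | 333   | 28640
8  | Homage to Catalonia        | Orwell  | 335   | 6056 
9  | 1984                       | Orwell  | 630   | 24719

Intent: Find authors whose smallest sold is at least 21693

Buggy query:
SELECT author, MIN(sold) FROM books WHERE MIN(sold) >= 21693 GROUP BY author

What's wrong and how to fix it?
Bug: Aggregates like MIN are computed per group after WHERE runs

Fix: Replace WHERE with HAVING after the GROUP BY

Corrected query:
SELECT author, MIN(sold) FROM books GROUP BY author HAVING MIN(sold) >= 21693

Result:
(no rows)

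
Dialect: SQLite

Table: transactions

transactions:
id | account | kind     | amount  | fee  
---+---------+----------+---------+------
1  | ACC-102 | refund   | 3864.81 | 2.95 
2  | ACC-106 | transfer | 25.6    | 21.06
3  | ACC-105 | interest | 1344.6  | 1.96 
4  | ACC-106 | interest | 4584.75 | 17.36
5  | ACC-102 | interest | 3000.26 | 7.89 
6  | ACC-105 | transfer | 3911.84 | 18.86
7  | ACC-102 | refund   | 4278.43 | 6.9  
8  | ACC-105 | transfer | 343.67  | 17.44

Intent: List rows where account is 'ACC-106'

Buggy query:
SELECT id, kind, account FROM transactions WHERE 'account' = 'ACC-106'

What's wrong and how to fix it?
Bug: 'account' in single quotes is a string literal, not the column; the comparison is literal-vs-literal and never true

Fix: Reference the column as account without single quotes

Corrected query:
SELECT id, kind, account FROM transactions WHERE account = 'ACC-106'

Result:
id | kind     | account
---+----------+--------
2  | transfer | ACC-106
4  | interest | ACC-106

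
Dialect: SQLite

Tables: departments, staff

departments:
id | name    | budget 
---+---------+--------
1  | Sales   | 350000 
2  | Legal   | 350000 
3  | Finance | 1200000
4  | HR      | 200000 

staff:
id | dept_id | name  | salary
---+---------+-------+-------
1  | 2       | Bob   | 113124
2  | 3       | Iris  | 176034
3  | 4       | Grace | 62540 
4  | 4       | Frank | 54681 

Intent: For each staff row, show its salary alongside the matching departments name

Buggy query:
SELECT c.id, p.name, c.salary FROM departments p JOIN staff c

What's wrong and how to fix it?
Bug: JOIN with no ON clause produces a cartesian product; every staff row pairs with every departments row

Fix: Specify the join condition linking the foreign key to the parent id

Corrected query:
SELECT c.id, p.name, c.salary FROM departments p JOIN staff c ON c.dept_id = p.id

Result:
id | name    | salary
---+---------+-------
1  | Legal   | 113124
2  | Finance | 176034
3  | HR      | 62540 
4  | HR      | 54681 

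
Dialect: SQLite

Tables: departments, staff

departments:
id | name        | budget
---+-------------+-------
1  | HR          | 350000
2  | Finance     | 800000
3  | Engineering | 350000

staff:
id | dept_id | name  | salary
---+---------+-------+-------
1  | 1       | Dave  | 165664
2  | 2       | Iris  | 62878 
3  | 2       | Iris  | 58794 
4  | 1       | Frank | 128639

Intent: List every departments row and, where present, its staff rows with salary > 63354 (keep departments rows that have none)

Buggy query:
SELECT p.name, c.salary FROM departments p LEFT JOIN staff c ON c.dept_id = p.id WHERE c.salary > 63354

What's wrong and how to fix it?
Bug: A WHERE condition on the right-hand table after LEFT JOIN drops unmatched parents

Fix: Put 'c.salary > 63354' in the JOIN's ON clause instead of WHERE

Corrected query:
SELECT p.name, c.salary FROM departments p LEFT JOIN staff c ON c.dept_id = p.id AND c.salary > 63354

Result:
name        | salary
------------+-------
HR          | 128639
HR          | 165664
Finance     | NULL  
Engineering | NULL  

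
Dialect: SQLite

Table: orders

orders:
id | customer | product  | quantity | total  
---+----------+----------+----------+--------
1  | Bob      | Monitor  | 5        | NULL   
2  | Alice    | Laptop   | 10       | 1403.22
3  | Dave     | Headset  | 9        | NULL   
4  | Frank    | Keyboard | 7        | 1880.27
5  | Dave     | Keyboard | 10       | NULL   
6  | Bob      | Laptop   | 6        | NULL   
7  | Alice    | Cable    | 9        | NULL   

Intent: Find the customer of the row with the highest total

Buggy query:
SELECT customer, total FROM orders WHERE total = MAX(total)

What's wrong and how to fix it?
Bug: WHERE is evaluated per row; an aggregate over the whole table isn't defined there

Fix: Wrap MAX in a scalar subquery so WHERE compares against a single value

Corrected query:
SELECT customer, total FROM orders WHERE total = (SELECT MAX(total) FROM orders)

Result:
customer | total  
---------+--------
Frank    | 1880.27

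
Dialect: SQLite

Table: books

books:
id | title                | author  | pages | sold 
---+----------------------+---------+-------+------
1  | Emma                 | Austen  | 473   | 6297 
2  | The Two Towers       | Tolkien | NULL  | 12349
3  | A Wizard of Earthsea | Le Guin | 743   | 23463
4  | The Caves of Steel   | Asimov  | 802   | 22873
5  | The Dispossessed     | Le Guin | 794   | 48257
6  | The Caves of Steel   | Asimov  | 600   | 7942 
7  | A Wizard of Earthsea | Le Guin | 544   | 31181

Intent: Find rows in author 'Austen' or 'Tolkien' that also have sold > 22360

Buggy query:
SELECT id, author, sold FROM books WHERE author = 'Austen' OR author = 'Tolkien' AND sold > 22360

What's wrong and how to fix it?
Bug: Without parentheses, AND is evaluated before OR, so the sold filter only applies to the 'Tolkien' branch

Fix: Add parentheses around the OR so the AND applies to both alternatives

Corrected query:
SELECT id, author, sold FROM books WHERE (author = 'Austen' OR author = 'Tolkien') AND sold > 22360

Result:
(no rows)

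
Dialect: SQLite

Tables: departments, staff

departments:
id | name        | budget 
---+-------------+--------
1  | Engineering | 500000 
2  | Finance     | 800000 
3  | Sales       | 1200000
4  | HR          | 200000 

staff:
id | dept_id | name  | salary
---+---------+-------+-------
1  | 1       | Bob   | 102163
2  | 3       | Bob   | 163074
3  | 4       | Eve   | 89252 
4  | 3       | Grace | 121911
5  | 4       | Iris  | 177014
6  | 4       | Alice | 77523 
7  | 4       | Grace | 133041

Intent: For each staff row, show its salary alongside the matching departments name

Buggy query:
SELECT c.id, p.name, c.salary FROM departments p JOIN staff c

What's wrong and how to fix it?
Bug: JOIN with no ON clause produces a cartesian product; every staff row pairs with every departments row

Fix: Specify the join condition linking the foreign key to the parent id

Corrected query:
SELECT c.id, p.name, c.salary FROM departments p JOIN staff c ON c.dept_id = p.id

Result:
id | name        | salary
---+-------------+-------
1  | Engineering | 102163
2  | Sales       | 163074
3  | HR          | 89252 
4  | Sales       | 121911
5  | HR          | 177014
6  | HR          | 77523 
7  | HR          | 133041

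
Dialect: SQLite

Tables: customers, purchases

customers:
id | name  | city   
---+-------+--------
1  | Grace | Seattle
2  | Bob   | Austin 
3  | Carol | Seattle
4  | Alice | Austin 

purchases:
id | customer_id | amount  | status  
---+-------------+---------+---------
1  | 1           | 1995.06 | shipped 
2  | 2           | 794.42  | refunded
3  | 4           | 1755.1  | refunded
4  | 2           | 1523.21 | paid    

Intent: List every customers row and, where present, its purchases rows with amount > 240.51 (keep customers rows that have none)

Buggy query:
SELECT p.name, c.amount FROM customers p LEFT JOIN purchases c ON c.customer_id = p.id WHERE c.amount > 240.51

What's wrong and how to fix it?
Bug: Filtering c.amount in WHERE discards the NULL rows produced by LEFT JOIN, turning it into an inner join

Fix: Move the right-table condition into the ON clause so unmatched parents are kept

Corrected query:
SELECT p.name, c.amount FROM customers p LEFT JOIN purchases c ON c.customer_id = p.id AND c.amount > 240.51

Result:
name  | amount 
------+--------
Grace | 1995.06
Bob   | 794.42 
Bob   | 1523.21
Carol | NULL   
Alice | 1755.1 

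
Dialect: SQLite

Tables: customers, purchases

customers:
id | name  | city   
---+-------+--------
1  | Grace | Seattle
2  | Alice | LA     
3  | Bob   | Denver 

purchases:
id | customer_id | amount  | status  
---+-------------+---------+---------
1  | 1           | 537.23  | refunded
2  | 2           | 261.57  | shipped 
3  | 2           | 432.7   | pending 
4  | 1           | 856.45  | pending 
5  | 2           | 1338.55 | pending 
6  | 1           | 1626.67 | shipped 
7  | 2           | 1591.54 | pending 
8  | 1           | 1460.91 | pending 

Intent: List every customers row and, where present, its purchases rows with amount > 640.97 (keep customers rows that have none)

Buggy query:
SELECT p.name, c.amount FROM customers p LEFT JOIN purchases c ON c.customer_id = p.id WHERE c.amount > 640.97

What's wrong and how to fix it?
Bug: Filtering c.amount in WHERE discards the NULL rows produced by LEFT JOIN, turning it into an inner join

Fix: Move the right-table condition into the ON clause so unmatched parents are kept

Corrected query:
SELECT p.name, c.amount FROM customers p LEFT JOIN purchases c ON c.customer_id = p.id AND c.amount > 640.97

Result:
name  | amount 
------+--------
Grace | 856.45 
Grace | 1460.91
Grace | 1626.67
Alice | 1338.55
Alice | 1591.54
Bob   | NULL   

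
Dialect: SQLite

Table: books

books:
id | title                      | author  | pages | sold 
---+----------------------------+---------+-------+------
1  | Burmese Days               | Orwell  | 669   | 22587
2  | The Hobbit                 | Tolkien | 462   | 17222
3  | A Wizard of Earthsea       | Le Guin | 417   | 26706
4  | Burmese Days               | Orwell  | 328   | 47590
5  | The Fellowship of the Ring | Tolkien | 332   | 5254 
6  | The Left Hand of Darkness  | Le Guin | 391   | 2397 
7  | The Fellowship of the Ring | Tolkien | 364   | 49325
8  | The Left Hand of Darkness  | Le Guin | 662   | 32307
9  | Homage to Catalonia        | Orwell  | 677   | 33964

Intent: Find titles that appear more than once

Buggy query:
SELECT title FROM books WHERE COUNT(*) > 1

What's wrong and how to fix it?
Bug: COUNT(*) is an aggregate and cannot be used in WHERE

Fix: Group first, then use HAVING for the count condition

Corrected query:
SELECT title FROM books GROUP BY title HAVING COUNT(*) > 1

Result:
title                     
--------------------------
Burmese Days              
The Fellowship of the Ring
The Left Hand of Darkness 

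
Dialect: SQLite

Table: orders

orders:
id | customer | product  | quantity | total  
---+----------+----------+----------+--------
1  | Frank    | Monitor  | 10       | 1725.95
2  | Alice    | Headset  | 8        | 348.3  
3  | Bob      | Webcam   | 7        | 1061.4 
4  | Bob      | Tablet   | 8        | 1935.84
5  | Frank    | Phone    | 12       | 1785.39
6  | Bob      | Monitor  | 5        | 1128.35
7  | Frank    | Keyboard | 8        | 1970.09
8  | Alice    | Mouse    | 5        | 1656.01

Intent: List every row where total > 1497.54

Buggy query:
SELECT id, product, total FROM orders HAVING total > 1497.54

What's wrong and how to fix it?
Bug: HAVING filters the output of aggregation, but this query has no GROUP BY and no aggregate functions, so SQLite rejects it (HAVING clause on a non-aggregate query); the condition here is per row

Fix: Replace HAVING with WHERE since the condition applies to individual rows

Corrected query:
SELECT id, product, total FROM orders WHERE total > 1497.54

Result:
id | product  | total  
---+----------+--------
1  | Monitor  | 1725.95
4  | Tablet   | 1935.84
5  | Phone    | 1785.39
7  | Keyboard | 1970.09
8  | Mouse    | 1656.01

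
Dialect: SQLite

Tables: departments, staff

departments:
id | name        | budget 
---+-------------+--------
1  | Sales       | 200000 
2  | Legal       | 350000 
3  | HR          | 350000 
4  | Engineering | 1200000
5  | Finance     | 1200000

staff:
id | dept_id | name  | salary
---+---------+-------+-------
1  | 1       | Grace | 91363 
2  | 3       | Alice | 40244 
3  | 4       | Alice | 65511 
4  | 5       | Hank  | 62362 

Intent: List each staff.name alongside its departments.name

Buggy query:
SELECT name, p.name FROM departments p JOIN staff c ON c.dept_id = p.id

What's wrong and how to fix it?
Bug: 'name' exists in both joined tables, so the database can't tell which one is meant

Fix: Qualify the column with its table alias (c.name)

Corrected query:
SELECT c.name, p.name FROM departments p JOIN staff c ON c.dept_id = p.id

Result:
name  | name       
------+------------
Grace | Sales      
Alice | HR         
Alice | Engineering
Hank  | Finance    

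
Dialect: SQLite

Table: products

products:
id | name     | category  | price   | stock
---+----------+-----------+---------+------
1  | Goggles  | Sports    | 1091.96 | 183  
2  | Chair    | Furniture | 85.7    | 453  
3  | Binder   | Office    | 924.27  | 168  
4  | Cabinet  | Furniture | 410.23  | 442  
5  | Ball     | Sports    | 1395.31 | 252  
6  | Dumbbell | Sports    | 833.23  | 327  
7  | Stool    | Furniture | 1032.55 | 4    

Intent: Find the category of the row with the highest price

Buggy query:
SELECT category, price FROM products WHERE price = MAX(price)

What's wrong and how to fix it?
Bug: MAX(price) is an aggregate and cannot be used directly in WHERE

Fix: Wrap MAX in a scalar subquery so WHERE compares against a single value

Corrected query:
SELECT category, price FROM products WHERE price = (SELECT MAX(price) FROM products)

Result:
category | price  
---------+--------
Sports   | 1395.31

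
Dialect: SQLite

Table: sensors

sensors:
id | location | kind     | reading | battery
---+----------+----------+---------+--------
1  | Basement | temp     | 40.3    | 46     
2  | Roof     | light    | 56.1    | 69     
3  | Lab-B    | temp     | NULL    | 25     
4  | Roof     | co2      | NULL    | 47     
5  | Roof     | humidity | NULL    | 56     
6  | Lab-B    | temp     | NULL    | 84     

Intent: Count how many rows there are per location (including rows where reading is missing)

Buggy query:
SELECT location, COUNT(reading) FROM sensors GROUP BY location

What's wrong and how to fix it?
Bug: COUNT(reading) skips NULLs, so groups with missing reading are undercounted

Fix: Replace COUNT(reading) with COUNT(*)

Corrected query:
SELECT location, COUNT(*) FROM sensors GROUP BY location

Result:
location | COUNT(*)
---------+---------
Basement | 1       
Lab-B    | 2       
Roof     | 3       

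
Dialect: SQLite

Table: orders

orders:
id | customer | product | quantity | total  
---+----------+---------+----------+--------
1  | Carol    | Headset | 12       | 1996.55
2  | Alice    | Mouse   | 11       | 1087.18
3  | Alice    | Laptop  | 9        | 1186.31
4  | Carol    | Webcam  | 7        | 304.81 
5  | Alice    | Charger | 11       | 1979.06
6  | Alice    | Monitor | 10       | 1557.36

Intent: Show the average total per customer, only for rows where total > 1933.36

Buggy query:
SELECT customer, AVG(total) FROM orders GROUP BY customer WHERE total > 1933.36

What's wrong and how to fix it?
Bug: Row-level WHERE must come before GROUP BY in the clause order

Fix: Move the WHERE clause before GROUP BY

Corrected query:
SELECT customer, AVG(total) FROM orders WHERE total > 1933.36 GROUP BY customer

Result:
customer | AVG(total)
---------+-----------
Alice    | 1979.06   
Carol    | 1996.55   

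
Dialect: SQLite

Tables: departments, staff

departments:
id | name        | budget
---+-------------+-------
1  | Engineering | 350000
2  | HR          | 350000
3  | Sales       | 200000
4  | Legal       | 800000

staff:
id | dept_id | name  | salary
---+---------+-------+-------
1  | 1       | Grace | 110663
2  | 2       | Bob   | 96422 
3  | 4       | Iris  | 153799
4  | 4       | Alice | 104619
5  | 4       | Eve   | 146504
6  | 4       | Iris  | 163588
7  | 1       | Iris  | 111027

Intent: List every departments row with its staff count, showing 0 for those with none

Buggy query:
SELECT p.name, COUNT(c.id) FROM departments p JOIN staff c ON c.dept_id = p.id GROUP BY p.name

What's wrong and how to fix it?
Bug: INNER JOIN drops departments rows that have no matching staff rows

Fix: Switch to LEFT JOIN to retain unmatched parent rows

Corrected query:
SELECT p.name, COUNT(c.id) FROM departments p LEFT JOIN staff c ON c.dept_id = p.id GROUP BY p.name

Result:
name        | COUNT(c.id)
------------+------------
Engineering | 2          
HR          | 1          
Legal       | 4          
Sales       | 0          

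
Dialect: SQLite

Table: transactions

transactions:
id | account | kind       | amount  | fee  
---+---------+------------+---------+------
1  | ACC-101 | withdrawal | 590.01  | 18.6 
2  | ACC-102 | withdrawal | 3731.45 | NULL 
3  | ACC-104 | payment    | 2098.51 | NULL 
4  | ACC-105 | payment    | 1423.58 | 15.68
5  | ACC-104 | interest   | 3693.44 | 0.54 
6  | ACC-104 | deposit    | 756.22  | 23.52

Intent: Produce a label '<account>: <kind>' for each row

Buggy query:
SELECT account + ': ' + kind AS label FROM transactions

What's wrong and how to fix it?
Bug: SQLite uses || for string concatenation; + coerces text to numbers (yielding 0)

Fix: Use the || operator for string concatenation

Corrected query:
SELECT account || ': ' || kind AS label FROM transactions

Result:
label              
-------------------
ACC-101: withdrawal
ACC-102: withdrawal
ACC-104: payment   
ACC-105: payment   
ACC-104: interest  
ACC-104: deposit   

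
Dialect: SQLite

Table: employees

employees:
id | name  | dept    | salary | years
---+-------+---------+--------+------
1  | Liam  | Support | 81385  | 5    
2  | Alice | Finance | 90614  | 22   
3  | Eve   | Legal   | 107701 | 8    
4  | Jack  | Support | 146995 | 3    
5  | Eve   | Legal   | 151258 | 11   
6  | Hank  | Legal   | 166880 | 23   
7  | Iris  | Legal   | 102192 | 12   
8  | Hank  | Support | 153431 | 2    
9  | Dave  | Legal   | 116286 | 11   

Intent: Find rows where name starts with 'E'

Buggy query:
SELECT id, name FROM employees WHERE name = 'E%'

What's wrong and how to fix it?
Bug: Wildcards only work with LIKE; '=' treats '%' as a literal character

Fix: Use LIKE for wildcard pattern matching

Corrected query:
SELECT id, name FROM employees WHERE name LIKE 'E%'

Result:
id | name
---+-----
3  | Eve 
5  | Eve 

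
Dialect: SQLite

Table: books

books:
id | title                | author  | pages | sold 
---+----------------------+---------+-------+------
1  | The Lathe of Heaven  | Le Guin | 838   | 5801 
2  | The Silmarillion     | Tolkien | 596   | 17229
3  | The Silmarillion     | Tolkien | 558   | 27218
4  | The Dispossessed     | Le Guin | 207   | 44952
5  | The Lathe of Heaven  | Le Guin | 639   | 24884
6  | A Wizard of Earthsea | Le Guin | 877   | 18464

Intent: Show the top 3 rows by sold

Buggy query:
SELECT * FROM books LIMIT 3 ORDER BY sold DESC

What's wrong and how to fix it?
Bug: ORDER BY cannot follow LIMIT; LIMIT is the final clause

Fix: Sort with ORDER BY, then apply LIMIT

Corrected query:
SELECT * FROM books ORDER BY sold DESC LIMIT 3

Result:
id | title               | author  | pages | sold 
---+---------------------+---------+-------+------
4  | The Dispossessed    | Le Guin | 207   | 44952
3  | The Silmarillion    | Tolkien | 558   | 27218
5  | The Lathe of Heaven | Le Guin | 639   | 24884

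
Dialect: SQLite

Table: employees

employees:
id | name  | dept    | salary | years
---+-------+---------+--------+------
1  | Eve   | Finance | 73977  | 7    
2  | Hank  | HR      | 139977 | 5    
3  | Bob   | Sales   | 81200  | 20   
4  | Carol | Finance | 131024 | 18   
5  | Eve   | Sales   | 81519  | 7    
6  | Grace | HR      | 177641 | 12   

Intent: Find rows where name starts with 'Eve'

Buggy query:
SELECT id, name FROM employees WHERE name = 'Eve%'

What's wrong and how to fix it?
Bug: Wildcards only work with LIKE; '=' treats '%' as a literal character

Fix: Use LIKE for wildcard pattern matching

Corrected query:
SELECT id, name FROM employees WHERE name LIKE 'Eve%'

Result:
id | name
---+-----
1  | Eve 
5  | Eve 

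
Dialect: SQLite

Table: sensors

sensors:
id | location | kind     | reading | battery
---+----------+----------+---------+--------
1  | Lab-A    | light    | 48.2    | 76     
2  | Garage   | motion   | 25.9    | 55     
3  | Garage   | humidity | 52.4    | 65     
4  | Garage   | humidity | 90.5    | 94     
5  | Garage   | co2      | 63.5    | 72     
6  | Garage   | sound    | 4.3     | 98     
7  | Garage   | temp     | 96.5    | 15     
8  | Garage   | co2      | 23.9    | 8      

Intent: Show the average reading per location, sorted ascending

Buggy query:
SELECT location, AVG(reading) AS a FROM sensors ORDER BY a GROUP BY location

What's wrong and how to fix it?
Bug: GROUP BY must precede ORDER BY

Fix: Move ORDER BY to the end, after GROUP BY

Corrected query:
SELECT location, AVG(reading) AS a FROM sensors GROUP BY location ORDER BY a

Result:
location | a   
---------+-----
Lab-A    | 48.2
Garage   | 51  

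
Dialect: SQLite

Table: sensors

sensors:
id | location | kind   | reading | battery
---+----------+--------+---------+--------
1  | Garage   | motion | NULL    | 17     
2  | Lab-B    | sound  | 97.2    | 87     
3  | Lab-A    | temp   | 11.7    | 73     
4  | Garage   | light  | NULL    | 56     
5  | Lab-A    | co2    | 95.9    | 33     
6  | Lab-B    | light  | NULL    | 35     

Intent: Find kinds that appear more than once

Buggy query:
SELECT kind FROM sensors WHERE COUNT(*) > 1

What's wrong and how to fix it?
Bug: COUNT(*) is an aggregate and cannot be used in WHERE

Fix: GROUP BY kind, then filter groups with HAVING COUNT(*) > 1

Corrected query:
SELECT kind FROM sensors GROUP BY kind HAVING COUNT(*) > 1

Result:
kind 
-----
light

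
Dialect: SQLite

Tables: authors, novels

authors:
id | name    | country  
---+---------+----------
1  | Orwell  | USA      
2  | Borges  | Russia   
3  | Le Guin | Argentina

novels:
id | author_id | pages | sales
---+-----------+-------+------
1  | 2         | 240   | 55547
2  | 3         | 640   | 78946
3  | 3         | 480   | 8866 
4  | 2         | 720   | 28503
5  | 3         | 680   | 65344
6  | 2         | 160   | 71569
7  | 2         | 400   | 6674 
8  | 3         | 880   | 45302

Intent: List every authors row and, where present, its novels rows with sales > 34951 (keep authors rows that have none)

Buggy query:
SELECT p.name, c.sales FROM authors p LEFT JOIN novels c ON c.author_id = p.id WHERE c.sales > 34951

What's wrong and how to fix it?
Bug: A WHERE condition on the right-hand table after LEFT JOIN drops unmatched parents

Fix: Put 'c.sales > 34951' in the JOIN's ON clause instead of WHERE

Corrected query:
SELECT p.name, c.sales FROM authors p LEFT JOIN novels c ON c.author_id = p.id AND c.sales > 34951

Result:
name    | sales
--------+------
Orwell  | NULL 
Borges  | 55547
Borges  | 71569
Le Guin | 45302
Le Guin | 65344
Le Guin | 78946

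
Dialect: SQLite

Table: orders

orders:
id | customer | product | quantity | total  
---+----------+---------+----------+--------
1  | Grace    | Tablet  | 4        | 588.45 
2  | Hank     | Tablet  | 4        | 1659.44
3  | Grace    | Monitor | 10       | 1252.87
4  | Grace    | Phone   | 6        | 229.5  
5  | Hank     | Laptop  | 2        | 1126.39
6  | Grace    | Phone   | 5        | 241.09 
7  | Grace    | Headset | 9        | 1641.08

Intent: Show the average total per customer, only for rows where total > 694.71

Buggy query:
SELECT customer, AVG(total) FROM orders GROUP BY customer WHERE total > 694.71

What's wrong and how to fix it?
Bug: Row-level WHERE must come before GROUP BY in the clause order

Fix: Place WHERE between FROM and GROUP BY

Corrected query:
SELECT customer, AVG(total) FROM orders WHERE total > 694.71 GROUP BY customer

Result:
customer | AVG(total)
---------+-----------
Grace    | 1446.975  
Hank     | 1392.915  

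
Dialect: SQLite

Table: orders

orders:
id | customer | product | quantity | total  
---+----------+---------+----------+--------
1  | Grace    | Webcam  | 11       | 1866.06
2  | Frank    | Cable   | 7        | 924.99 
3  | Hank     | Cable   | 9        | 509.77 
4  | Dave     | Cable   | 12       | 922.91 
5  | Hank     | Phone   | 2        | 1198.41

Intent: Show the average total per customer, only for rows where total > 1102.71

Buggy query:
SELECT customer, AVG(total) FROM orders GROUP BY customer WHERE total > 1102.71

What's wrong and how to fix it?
Bug: Row-level WHERE must come before GROUP BY in the clause order

Fix: Move the WHERE clause before GROUP BY

Corrected query:
SELECT customer, AVG(total) FROM orders WHERE total > 1102.71 GROUP BY customer

Result:
customer | AVG(total)
---------+-----------
Grace    | 1866.06   
Hank     | 1198.41   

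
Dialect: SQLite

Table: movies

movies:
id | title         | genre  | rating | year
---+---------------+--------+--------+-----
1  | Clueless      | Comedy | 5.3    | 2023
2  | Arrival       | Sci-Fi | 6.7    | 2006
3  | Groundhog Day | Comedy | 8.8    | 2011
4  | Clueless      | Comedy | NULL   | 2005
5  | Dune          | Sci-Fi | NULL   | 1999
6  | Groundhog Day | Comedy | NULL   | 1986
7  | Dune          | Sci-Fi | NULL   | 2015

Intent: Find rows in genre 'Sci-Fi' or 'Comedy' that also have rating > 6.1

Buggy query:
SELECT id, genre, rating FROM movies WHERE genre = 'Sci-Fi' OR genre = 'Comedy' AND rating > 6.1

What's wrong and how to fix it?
Bug: Without parentheses, AND is evaluated before OR, so the rating filter only applies to the 'Comedy' branch

Fix: Group the OR with parentheses (or use IN), then AND the threshold

Corrected query:
SELECT id, genre, rating FROM movies WHERE (genre = 'Sci-Fi' OR genre = 'Comedy') AND rating > 6.1

Result:
id | genre  | rating
---+--------+-------
2  | Sci-Fi | 6.7   
3  | Comedy | 8.8   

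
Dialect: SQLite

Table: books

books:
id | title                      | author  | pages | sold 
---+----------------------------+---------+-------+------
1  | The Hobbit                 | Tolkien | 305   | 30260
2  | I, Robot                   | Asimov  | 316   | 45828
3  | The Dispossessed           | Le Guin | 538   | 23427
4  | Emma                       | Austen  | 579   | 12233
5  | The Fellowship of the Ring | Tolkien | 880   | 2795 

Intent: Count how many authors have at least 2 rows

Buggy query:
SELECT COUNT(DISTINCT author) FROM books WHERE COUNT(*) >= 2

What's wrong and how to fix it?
Bug: WHERE filters individual rows, not groups, so a group-level COUNT is invalid there

Fix: Group first with HAVING COUNT(*) >= 2, then COUNT the resulting groups

Corrected query:
SELECT COUNT(*) FROM (SELECT author FROM books GROUP BY author HAVING COUNT(*) >= 2)

Result:
COUNT(*)
--------
1       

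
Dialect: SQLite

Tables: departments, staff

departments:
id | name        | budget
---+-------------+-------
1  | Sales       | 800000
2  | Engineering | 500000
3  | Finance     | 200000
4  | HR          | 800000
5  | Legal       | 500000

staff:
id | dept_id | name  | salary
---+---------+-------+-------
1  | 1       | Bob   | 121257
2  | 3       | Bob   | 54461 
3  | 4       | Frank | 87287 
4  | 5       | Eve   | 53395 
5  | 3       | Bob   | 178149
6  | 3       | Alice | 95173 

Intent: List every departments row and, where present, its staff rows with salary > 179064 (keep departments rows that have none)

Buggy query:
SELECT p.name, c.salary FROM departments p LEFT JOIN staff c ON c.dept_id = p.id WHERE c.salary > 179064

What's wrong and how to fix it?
Bug: Filtering c.salary in WHERE discards the NULL rows produced by LEFT JOIN, turning it into an inner join

Fix: Move the right-table condition into the ON clause so unmatched parents are kept

Corrected query:
SELECT p.name, c.salary FROM departments p LEFT JOIN staff c ON c.dept_id = p.id AND c.salary > 179064

Result:
name        | salary
------------+-------
Sales       | NULL  
Engineering | NULL  
Finance     | NULL  
HR          | NULL  
Legal       | NULL  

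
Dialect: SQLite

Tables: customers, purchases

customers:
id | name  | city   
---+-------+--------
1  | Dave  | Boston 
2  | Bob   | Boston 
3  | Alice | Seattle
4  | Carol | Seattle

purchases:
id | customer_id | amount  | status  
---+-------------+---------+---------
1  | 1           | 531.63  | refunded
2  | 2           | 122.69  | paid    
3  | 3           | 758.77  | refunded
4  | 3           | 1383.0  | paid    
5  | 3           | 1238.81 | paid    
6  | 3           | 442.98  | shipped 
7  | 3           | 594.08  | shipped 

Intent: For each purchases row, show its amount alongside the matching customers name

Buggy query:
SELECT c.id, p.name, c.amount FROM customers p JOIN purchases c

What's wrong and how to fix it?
Bug: JOIN with no ON clause produces a cartesian product; every purchases row pairs with every customers row

Fix: Specify the join condition linking the foreign key to the parent id

Corrected query:
SELECT c.id, p.name, c.amount FROM customers p JOIN purchases c ON c.customer_id = p.id

Result:
id | name  | amount 
---+-------+--------
1  | Dave  | 531.63 
2  | Bob   | 122.69 
3  | Alice | 758.77 
4  | Alice | 1383   
5  | Alice | 1238.81
6  | Alice | 442.98 
7  | Alice | 594.08 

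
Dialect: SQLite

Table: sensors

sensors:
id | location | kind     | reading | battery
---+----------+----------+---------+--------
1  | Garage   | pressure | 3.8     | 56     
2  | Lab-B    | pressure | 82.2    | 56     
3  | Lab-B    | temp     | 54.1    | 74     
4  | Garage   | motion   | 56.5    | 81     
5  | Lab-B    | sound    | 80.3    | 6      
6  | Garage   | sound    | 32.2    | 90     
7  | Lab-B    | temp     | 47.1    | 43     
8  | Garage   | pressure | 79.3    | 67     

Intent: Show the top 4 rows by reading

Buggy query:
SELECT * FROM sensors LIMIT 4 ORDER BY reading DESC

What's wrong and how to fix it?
Bug: LIMIT must come after ORDER BY

Fix: Sort with ORDER BY, then apply LIMIT

Corrected query:
SELECT * FROM sensors ORDER BY reading DESC LIMIT 4

Result:
id | location | kind     | reading | battery
---+----------+----------+---------+--------
2  | Lab-B    | pressure | 82.2    | 56     
5  | Lab-B    | sound    | 80.3    | 6      
8  | Garage   | pressure | 79.3    | 67     
4  | Garage   | motion   | 56.5    | 81     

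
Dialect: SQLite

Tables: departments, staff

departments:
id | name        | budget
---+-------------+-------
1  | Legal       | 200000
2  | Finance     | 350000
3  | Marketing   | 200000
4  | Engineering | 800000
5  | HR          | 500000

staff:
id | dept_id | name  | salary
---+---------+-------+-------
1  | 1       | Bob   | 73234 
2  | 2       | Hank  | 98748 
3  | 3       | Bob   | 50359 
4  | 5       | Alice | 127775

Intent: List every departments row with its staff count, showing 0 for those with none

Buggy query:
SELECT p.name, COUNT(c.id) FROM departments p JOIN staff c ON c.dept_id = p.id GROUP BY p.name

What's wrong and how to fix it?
Bug: INNER JOIN drops departments rows that have no matching staff rows

Fix: Use LEFT JOIN so parents without children still appear (COUNT(c.id) gives 0)

Corrected query:
SELECT p.name, COUNT(c.id) FROM departments p LEFT JOIN staff c ON c.dept_id = p.id GROUP BY p.name

Result:
name        | COUNT(c.id)
------------+------------
Engineering | 0          
Finance     | 1          
HR          | 1          
Legal       | 1          
Marketing   | 1          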